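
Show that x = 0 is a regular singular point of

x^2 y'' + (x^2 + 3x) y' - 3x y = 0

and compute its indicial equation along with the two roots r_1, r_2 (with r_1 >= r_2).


Divide by x^2 to reach normal form y'' + P_1(x) y' + P_2(x) y = 0 with P_1(x) = 1 + 3/x and P_2(x) = -3/x.
x = 0 is a singular point because the y'-coefficient 1 + 3/x has a pole at x = 0 and the y-coefficient -3/x has a pole at x = 0.
It is a regular singular point because x P_1(x) = p(x) = x + 3 and x^2 P_2(x) = q(x) = -3x are polynomials, hence analytic at x = 0.
p(0) = 3,  q(0) = 0.
Indicial equation: r(r-1) + p(0) r + q(0) = 0, i.e. r^2 + (p(0) - 1) r + q(0) = 0, i.e. r^2 + 2 r = 0.
Discriminant: (2)^2 - 4(0) = 4, so r = (-2 ± 2)/2.
Solving: r_1 = 0, r_2 = -2.

indicial: r^2 + 2 r = 0; roots r_1 = 0, r_2 = -2


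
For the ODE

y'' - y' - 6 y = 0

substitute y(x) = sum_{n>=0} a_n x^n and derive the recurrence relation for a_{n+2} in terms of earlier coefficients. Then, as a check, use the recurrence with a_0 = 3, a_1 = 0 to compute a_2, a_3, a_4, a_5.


Substitute y = sum_n a_n x^n.
y''(x) has coefficient (n+2)(n+1) a_{n+2} at x^n;
-y'(x) has coefficient -(n+1) a_{n+1} at x^n;
-6 y(x) has coefficient -6 a_n at x^n.
Matching x^n: (n+2)(n+1) a_{n+2} - (n+1) a_{n+1} - 6 a_n = 0.
Thus a_{n+2} = [(n+1) a_{n+1} + 6 a_n] / ((n+1)(n+2)).

Check with a_0 = 3, a_1 = 0 (apply the recurrence for n = 0, 1, 2, 3): a_0 = 3, a_1 = 0, a_2 = 9, a_3 = 3, a_4 = 21/4, a_5 = 39/20.

a_(n+2) = [(n+1) a_(n+1) + 6 a_n] / ((n+1)(n+2)); check: a_0 = 3, a_1 = 0, a_2 = 9, a_3 = 3, a_4 = 21/4, a_5 = 39/20


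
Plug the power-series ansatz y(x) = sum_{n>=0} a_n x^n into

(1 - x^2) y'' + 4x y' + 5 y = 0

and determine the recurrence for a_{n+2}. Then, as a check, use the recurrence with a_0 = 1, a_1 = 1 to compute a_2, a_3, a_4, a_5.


Substitute y = sum_n a_n x^n.
(1 - 1 x^2) y'' contributes (n+2)(n+1) a_{n+2} - n(n-1) a_n at x^n.
4 x y'(x) contributes 4 n a_n at x^n.
5 y(x) contributes 5 a_n at x^n.
Matching x^n: (n+2)(n+1) a_{n+2} + (-n(n-1) + 4 n + 5) a_n = 0.
Thus a_{n+2} = (n(n-1) - 4 n - 5) / ((n+1)(n+2)) * a_n.

Check with a_0 = 1, a_1 = 1 (apply the recurrence for n = 0, 1, 2, 3): a_0 = 1, a_1 = 1, a_2 = -5/2, a_3 = -3/2, a_4 = 55/24, a_5 = 33/40.

a_(n+2) = (n(n-1) - 4 n - 5) / ((n+1)(n+2)) * a_n; check: a_0 = 1, a_1 = 1, a_2 = -5/2, a_3 = -3/2, a_4 = 55/24, a_5 = 33/40


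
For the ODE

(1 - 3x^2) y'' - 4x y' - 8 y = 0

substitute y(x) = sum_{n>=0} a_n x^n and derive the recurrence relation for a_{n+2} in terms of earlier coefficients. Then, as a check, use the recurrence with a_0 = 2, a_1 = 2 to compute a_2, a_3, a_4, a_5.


Substitute y = sum_n a_n x^n.
(1 - 3 x^2) y'' contributes (n+2)(n+1) a_{n+2} - 3 n(n-1) a_n at x^n.
-4 x y'(x) contributes -4 n a_n at x^n.
-8 y(x) contributes -8 a_n at x^n.
Matching x^n: (n+2)(n+1) a_{n+2} + (-3 n(n-1) - 4 n - 8) a_n = 0.
Thus a_{n+2} = (3 n(n-1) + 4 n + 8) / ((n+1)(n+2)) * a_n.

Check with a_0 = 2, a_1 = 2 (apply the recurrence for n = 0, 1, 2, 3): a_0 = 2, a_1 = 2, a_2 = 8, a_3 = 4, a_4 = 44/3, a_5 = 38/5.

a_(n+2) = (3 n(n-1) + 4 n + 8) / ((n+1)(n+2)) * a_n; check: a_0 = 2, a_1 = 2, a_2 = 8, a_3 = 4, a_4 = 44/3, a_5 = 38/5


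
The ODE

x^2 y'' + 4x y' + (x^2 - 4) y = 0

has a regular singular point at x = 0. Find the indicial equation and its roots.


Divide by x^2 to reach normal form y'' + P_1(x) y' + P_2(x) y = 0 with P_1(x) = 4/x and P_2(x) = 1 - 4/x^2.
x = 0 is a singular point because the y'-coefficient 4/x has a pole at x = 0 and the y-coefficient 1 - 4/x^2 has a pole at x = 0.
It is a regular singular point because x P_1(x) = p(x) = 4 and x^2 P_2(x) = q(x) = x^2 - 4 are polynomials, hence analytic at x = 0.
p(0) = 4,  q(0) = -4.
Indicial equation: r(r-1) + p(0) r + q(0) = 0, i.e. r^2 + (p(0) - 1) r + q(0) = 0, i.e. r^2 + 3 r - 4 = 0.
Discriminant: (3)^2 - 4(-4) = 25, so r = (-3 ± 5)/2.
Solving: r_1 = 1, r_2 = -4.

indicial: r^2 + 3 r - 4 = 0; roots r_1 = 1, r_2 = -4


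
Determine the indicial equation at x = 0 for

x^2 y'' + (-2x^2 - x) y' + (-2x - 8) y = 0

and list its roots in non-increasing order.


Divide by x^2 to reach normal form y'' + P_1(x) y' + P_2(x) y = 0 with P_1(x) = -2 - 1/x and P_2(x) = -2/x - 8/x^2.
x = 0 is a singular point because the y'-coefficient -2 - 1/x has a pole at x = 0 and the y-coefficient -2/x - 8/x^2 has a pole at x = 0.
It is a regular singular point because x P_1(x) = p(x) = -2x - 1 and x^2 P_2(x) = q(x) = -2x - 8 are polynomials, hence analytic at x = 0.
p(0) = -1,  q(0) = -8.
Indicial equation: r(r-1) + p(0) r + q(0) = 0, i.e. r^2 + (p(0) - 1) r + q(0) = 0, i.e. r^2 - 2 r - 8 = 0.
Discriminant: (-2)^2 - 4(-8) = 36, so r = (2 ± 6)/2.
Solving: r_1 = 4, r_2 = -2.

indicial: r^2 - 2 r - 8 = 0; roots r_1 = 4, r_2 = -2


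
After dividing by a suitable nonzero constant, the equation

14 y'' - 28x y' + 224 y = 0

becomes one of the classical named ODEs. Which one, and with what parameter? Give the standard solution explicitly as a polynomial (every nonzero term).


All three coefficients share the factor 14; dividing through by 14 gives  y'' - 2x y' + 16 y = 0.
This matches the Hermite equation y'' - 2x y' + 2n y = 0 with 2n = 16, so n = 8; the polynomial solution is H_8(x).
With y = sum_k a_k x^k, matching x^k gives (k+2)(k+1) a_{k+2} = 2(k - n) a_k = 2(k - 8) a_k. The right side vanishes at k = 8, so the series with the parity of 8 terminates at degree 8.
Standard normalization: leading coefficient of H_n is 2^n, so a_8 = 2^8 = 256. Work downward with a_k = (k+1)(k+2) a_{k+2} / (2(k - n)):
  a_6 = (7)(8)(256) / (2(6 - 8)) = 14336/(-4) = -3584
  a_4 = (5)(6)(-3584) / (2(4 - 8)) = -107520/(-8) = 13440
  a_2 = (3)(4)(13440) / (2(2 - 8)) = 161280/(-12) = -13440
  a_0 = (1)(2)(-13440) / (2(0 - 8)) = -26880/(-16) = 1680
Hence H_8(x) = 256 x^8 - 3584 x^6 + 13440 x^4 - 13440 x^2 + 1680.

H_8(x); series = 256 x^8 - 3584 x^6 + 13440 x^4 - 13440 x^2 + 1680


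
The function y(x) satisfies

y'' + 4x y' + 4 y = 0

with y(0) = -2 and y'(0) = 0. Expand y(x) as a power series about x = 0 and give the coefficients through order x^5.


Ansatz: y(x) = sum_{n>=0} a_n x^n, so y'(x) = sum_{n>=1} n a_n x^(n-1) and y''(x) = sum_{n>=2} n(n-1) a_n x^(n-2).
Substitute into P(x) y'' + Q(x) y' + R(x) y = 0 with P(x) = 1, Q(x) = 4x, R(x) = 4, and match powers of x.
Initial conditions: a_0 = -2, a_1 = 0.
Setting the coefficient of each power of x to zero and solving order by order (substituting the coefficients already found):
  x^0: 2 a_2 + 4 a_0 = 0  ->  2 a_2 = -4 a_0 = 8  ->  a_2 = 4
  x^1: 6 a_3 + 8 a_1 = 0  ->  6 a_3 = -8 a_1 = 0  ->  a_3 = 0
  x^2: 12 a_4 + 12 a_2 = 0  ->  12 a_4 = -12 a_2 = -48  ->  a_4 = -4
  x^3: 20 a_5 + 16 a_3 = 0  ->  20 a_5 = -16 a_3 = 0  ->  a_5 = 0
Truncated series: y(x) = -2 + 4 x^2 - 4 x^4 + O(x^6).

a_0 = -2; a_1 = 0; a_2 = 4; a_3 = 0; a_4 = -4; a_5 = 0


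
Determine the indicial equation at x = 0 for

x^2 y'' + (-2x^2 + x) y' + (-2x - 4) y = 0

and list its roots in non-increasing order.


Divide by x^2 to reach normal form y'' + P_1(x) y' + P_2(x) y = 0 with P_1(x) = -2 + 1/x and P_2(x) = -2/x - 4/x^2.
x = 0 is a singular point because the y'-coefficient -2 + 1/x has a pole at x = 0 and the y-coefficient -2/x - 4/x^2 has a pole at x = 0.
It is a regular singular point because x P_1(x) = p(x) = 1 - 2x and x^2 P_2(x) = q(x) = -2x - 4 are polynomials, hence analytic at x = 0.
p(0) = 1,  q(0) = -4.
Indicial equation: r(r-1) + p(0) r + q(0) = 0, i.e. r^2 + (p(0) - 1) r + q(0) = 0, i.e. r^2 - 4 = 0.
Discriminant: (0)^2 - 4(-4) = 16, so r = (0 ± 4)/2.
Solving: r_1 = 2, r_2 = -2.

indicial: r^2 - 4 = 0; roots r_1 = 2, r_2 = -2


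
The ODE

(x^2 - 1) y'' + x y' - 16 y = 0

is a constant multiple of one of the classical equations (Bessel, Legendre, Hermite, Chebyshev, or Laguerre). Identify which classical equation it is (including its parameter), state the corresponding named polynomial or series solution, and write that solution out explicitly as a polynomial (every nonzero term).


All three coefficients share the factor -1; dividing through by -1 gives  (1 - x^2) y'' - x y' + 16 y = 0.
This matches the Chebyshev equation (1 - x^2) y'' - x y' + n^2 y = 0 (note the -x y' term, not -2x y') with n^2 = 16, so n = 4; the polynomial solution is T_4(x).
With y = sum_k a_k x^k, matching x^k gives (k+2)(k+1) a_{k+2} = (k^2 - n^2) a_k = (k - 4)(k + 4) a_k. The right side vanishes at k = 4, so the series with the parity of 4 terminates at degree 4.
Standard normalization: leading coefficient of T_n is 2^(n-1), so a_4 = 2^3 = 8. Work downward with a_k = (k+1)(k+2) a_{k+2} / ((k - 4)(k + 4)):
  a_2 = (3)(4)(8) / ((2 - 4)(2 + 4)) = 96/(-12) = -8
  a_0 = (1)(2)(-8) / ((0 - 4)(0 + 4)) = -16/(-16) = 1
Hence T_4(x) = 8 x^4 - 8 x^2 + 1.

T_4(x); series = 8 x^4 - 8 x^2 + 1


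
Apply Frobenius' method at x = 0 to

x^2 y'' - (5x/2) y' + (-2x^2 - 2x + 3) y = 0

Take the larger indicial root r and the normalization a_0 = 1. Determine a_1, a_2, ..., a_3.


Write in Frobenius form y'' + (p(x)/x) y' + (q(x)/x^2) y = 0:
  p(x) = -5/2,  q(x) = -2x^2 - 2x + 3.
Indicial equation: r(r-1) + (-5/2) r + (3) = 0 -> roots r_1 = 2, r_2 = 3/2.
Take r = r_1 = 2. Let y(x) = x^r sum_{n>=0} a_n x^n with a_0 = 1.
Substitute y = x^r sum a_n x^n and match x^{r+n}. The recurrence is
  D(n) a_n - 2 a_{n-1} - 2 a_{n-2} = 0,  where D(n) = (r+n)(r+n-1) + (-5/2)(r+n) + (3).
  a_n = [2 a_{n-1} + 2 a_{n-2}] / D(n).
Since the indicial polynomial factors as (r - r_1)(r - r_2), D(n) = (r_1 + n - r_1)(r_1 + n - r_2) = n(n + 1/2).
Evaluating step by step (a_0 = 1):
  n = 1: D(1) = 1(1 + 1/2) = 3/2; numerator = 2(1) = 2; a_1 = (2)/(3/2) = 4/3
  n = 2: D(2) = 2(2 + 1/2) = 5; numerator = 2(4/3) + 2(1) = 14/3; a_2 = (14/3)/(5) = 14/15
  n = 3: D(3) = 3(3 + 1/2) = 21/2; numerator = 2(14/15) + 2(4/3) = 68/15; a_3 = (68/15)/(21/2) = 136/315

r = 2; a_0 = 1; a_1 = 4/3; a_2 = 14/15; a_3 = 136/315


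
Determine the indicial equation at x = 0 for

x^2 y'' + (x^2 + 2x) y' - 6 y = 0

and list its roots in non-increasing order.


Divide by x^2 to reach normal form y'' + P_1(x) y' + P_2(x) y = 0 with P_1(x) = 1 + 2/x and P_2(x) = -6/x^2.
x = 0 is a singular point because the y'-coefficient 1 + 2/x has a pole at x = 0 and the y-coefficient -6/x^2 has a pole at x = 0.
It is a regular singular point because x P_1(x) = p(x) = x + 2 and x^2 P_2(x) = q(x) = -6 are polynomials, hence analytic at x = 0.
p(0) = 2,  q(0) = -6.
Indicial equation: r(r-1) + p(0) r + q(0) = 0, i.e. r^2 + (p(0) - 1) r + q(0) = 0, i.e. r^2 + 1 r - 6 = 0.
Discriminant: (1)^2 - 4(-6) = 25, so r = (-1 ± 5)/2.
Solving: r_1 = 2, r_2 = -3.

indicial: r^2 + 1 r - 6 = 0; roots r_1 = 2, r_2 = -3


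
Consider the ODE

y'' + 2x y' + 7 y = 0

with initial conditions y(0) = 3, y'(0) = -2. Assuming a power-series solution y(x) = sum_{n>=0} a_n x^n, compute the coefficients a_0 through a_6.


Ansatz: y(x) = sum_{n>=0} a_n x^n, so y'(x) = sum_{n>=1} n a_n x^(n-1) and y''(x) = sum_{n>=2} n(n-1) a_n x^(n-2).
Substitute into P(x) y'' + Q(x) y' + R(x) y = 0 with P(x) = 1, Q(x) = 2x, R(x) = 7, and match powers of x.
Initial conditions: a_0 = 3, a_1 = -2.
Setting the coefficient of each power of x to zero and solving order by order (substituting the coefficients already found):
  x^0: 2 a_2 + 7 a_0 = 0  ->  2 a_2 = -7 a_0 = -21  ->  a_2 = -21/2
  x^1: 6 a_3 + 9 a_1 = 0  ->  6 a_3 = -9 a_1 = 18  ->  a_3 = 3
  x^2: 12 a_4 + 11 a_2 = 0  ->  12 a_4 = -11 a_2 = 231/2  ->  a_4 = 77/8
  x^3: 20 a_5 + 13 a_3 = 0  ->  20 a_5 = -13 a_3 = -39  ->  a_5 = -39/20
  x^4: 30 a_6 + 15 a_4 = 0  ->  30 a_6 = -15 a_4 = -1155/8  ->  a_6 = -77/16
Truncated series: y(x) = 3 - 2 x - (21/2) x^2 + 3 x^3 + (77/8) x^4 - (39/20) x^5 - (77/16) x^6 + O(x^7).

a_0 = 3; a_1 = -2; a_2 = -21/2; a_3 = 3; a_4 = 77/8; a_5 = -39/20; a_6 = -77/16


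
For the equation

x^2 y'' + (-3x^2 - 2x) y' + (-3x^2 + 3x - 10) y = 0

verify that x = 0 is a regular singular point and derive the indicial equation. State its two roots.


Divide by x^2 to reach normal form y'' + P_1(x) y' + P_2(x) y = 0 with P_1(x) = -3 - 2/x and P_2(x) = -3 + 3/x - 10/x^2.
x = 0 is a singular point because the y'-coefficient -3 - 2/x has a pole at x = 0 and the y-coefficient -3 + 3/x - 10/x^2 has a pole at x = 0.
It is a regular singular point because x P_1(x) = p(x) = -3x - 2 and x^2 P_2(x) = q(x) = -3x^2 + 3x - 10 are polynomials, hence analytic at x = 0.
p(0) = -2,  q(0) = -10.
Indicial equation: r(r-1) + p(0) r + q(0) = 0, i.e. r^2 + (p(0) - 1) r + q(0) = 0, i.e. r^2 - 3 r - 10 = 0.
Discriminant: (-3)^2 - 4(-10) = 49, so r = (3 ± 7)/2.
Solving: r_1 = 5, r_2 = -2.

indicial: r^2 - 3 r - 10 = 0; roots r_1 = 5, r_2 = -2


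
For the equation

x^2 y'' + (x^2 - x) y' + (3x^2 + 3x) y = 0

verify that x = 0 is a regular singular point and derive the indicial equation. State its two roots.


Divide by x^2 to reach normal form y'' + P_1(x) y' + P_2(x) y = 0 with P_1(x) = 1 - 1/x and P_2(x) = 3 + 3/x.
x = 0 is a singular point because the y'-coefficient 1 - 1/x has a pole at x = 0 and the y-coefficient 3 + 3/x has a pole at x = 0.
It is a regular singular point because x P_1(x) = p(x) = x - 1 and x^2 P_2(x) = q(x) = 3x^2 + 3x are polynomials, hence analytic at x = 0.
p(0) = -1,  q(0) = 0.
Indicial equation: r(r-1) + p(0) r + q(0) = 0, i.e. r^2 + (p(0) - 1) r + q(0) = 0, i.e. r^2 - 2 r = 0.
Discriminant: (-2)^2 - 4(0) = 4, so r = (2 ± 2)/2.
Solving: r_1 = 2, r_2 = 0.

indicial: r^2 - 2 r = 0; roots r_1 = 2, r_2 = 0


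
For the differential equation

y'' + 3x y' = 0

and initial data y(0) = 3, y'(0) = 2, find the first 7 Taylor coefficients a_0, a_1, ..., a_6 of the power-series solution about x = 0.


Ansatz: y(x) = sum_{n>=0} a_n x^n, so y'(x) = sum_{n>=1} n a_n x^(n-1) and y''(x) = sum_{n>=2} n(n-1) a_n x^(n-2).
Substitute into P(x) y'' + Q(x) y' + R(x) y = 0 with P(x) = 1, Q(x) = 3x, R(x) = 0, and match powers of x.
Initial conditions: a_0 = 3, a_1 = 2.
Setting the coefficient of each power of x to zero and solving order by order (substituting the coefficients already found):
  x^0: 2 a_2 = 0  ->  a_2 = 0
  x^1: 6 a_3 + 3 a_1 = 0  ->  6 a_3 = -3 a_1 = -6  ->  a_3 = -1
  x^2: 12 a_4 + 6 a_2 = 0  ->  12 a_4 = -6 a_2 = 0  ->  a_4 = 0
  x^3: 20 a_5 + 9 a_3 = 0  ->  20 a_5 = -9 a_3 = 9  ->  a_5 = 9/20
  x^4: 30 a_6 + 12 a_4 = 0  ->  30 a_6 = -12 a_4 = 0  ->  a_6 = 0
Truncated series: y(x) = 3 + 2 x - x^3 + (9/20) x^5 + O(x^7).

a_0 = 3; a_1 = 2; a_2 = 0; a_3 = -1; a_4 = 0; a_5 = 9/20; a_6 = 0


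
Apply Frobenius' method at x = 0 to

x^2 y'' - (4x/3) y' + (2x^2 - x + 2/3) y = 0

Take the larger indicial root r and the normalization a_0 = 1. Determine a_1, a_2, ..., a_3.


Write in Frobenius form y'' + (p(x)/x) y' + (q(x)/x^2) y = 0:
  p(x) = -4/3,  q(x) = 2x^2 - x + 2/3.
Indicial equation: r(r-1) + (-4/3) r + (2/3) = 0 -> roots r_1 = 2, r_2 = 1/3.
Take r = r_1 = 2. Let y(x) = x^r sum_{n>=0} a_n x^n with a_0 = 1.
Substitute y = x^r sum a_n x^n and match x^{r+n}. The recurrence is
  D(n) a_n - 1 a_{n-1} + 2 a_{n-2} = 0,  where D(n) = (r+n)(r+n-1) + (-4/3)(r+n) + (2/3).
  a_n = [1 a_{n-1} - 2 a_{n-2}] / D(n).
Since the indicial polynomial factors as (r - r_1)(r - r_2), D(n) = (r_1 + n - r_1)(r_1 + n - r_2) = n(n + 5/3).
Evaluating step by step (a_0 = 1):
  n = 1: D(1) = 1(1 + 5/3) = 8/3; numerator = 1(1) = 1; a_1 = (1)/(8/3) = 3/8
  n = 2: D(2) = 2(2 + 5/3) = 22/3; numerator = 1(3/8) - 2(1) = -13/8; a_2 = (-13/8)/(22/3) = -39/176
  n = 3: D(3) = 3(3 + 5/3) = 14; numerator = 1(-39/176) - 2(3/8) = -171/176; a_3 = (-171/176)/(14) = -171/2464

r = 2; a_0 = 1; a_1 = 3/8; a_2 = -39/176; a_3 = -171/2464


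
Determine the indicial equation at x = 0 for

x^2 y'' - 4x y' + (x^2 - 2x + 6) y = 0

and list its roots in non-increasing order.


Divide by x^2 to reach normal form y'' + P_1(x) y' + P_2(x) y = 0 with P_1(x) = -4/x and P_2(x) = 1 - 2/x + 6/x^2.
x = 0 is a singular point because the y'-coefficient -4/x has a pole at x = 0 and the y-coefficient 1 - 2/x + 6/x^2 has a pole at x = 0.
It is a regular singular point because x P_1(x) = p(x) = -4 and x^2 P_2(x) = q(x) = x^2 - 2x + 6 are polynomials, hence analytic at x = 0.
p(0) = -4,  q(0) = 6.
Indicial equation: r(r-1) + p(0) r + q(0) = 0, i.e. r^2 + (p(0) - 1) r + q(0) = 0, i.e. r^2 - 5 r + 6 = 0.
Discriminant: (-5)^2 - 4(6) = 1, so r = (5 ± 1)/2.
Solving: r_1 = 3, r_2 = 2.

indicial: r^2 - 5 r + 6 = 0; roots r_1 = 3, r_2 = 2


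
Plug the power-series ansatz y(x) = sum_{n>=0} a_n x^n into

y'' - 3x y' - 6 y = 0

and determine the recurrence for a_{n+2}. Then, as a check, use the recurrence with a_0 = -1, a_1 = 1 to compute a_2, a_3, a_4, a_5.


Substitute y = sum_n a_n x^n.
y''(x) has coefficient (n+2)(n+1) a_{n+2} at x^n;
-3 x y'(x) has coefficient -3 n a_n at x^n (shift);
-6 y(x) has coefficient -6 a_n at x^n.
Matching x^n: (n+2)(n+1) a_{n+2} + (-3n - 6) a_n = 0.
Thus a_{n+2} = (3n + 6) / ((n+1)(n+2)) * a_n.

Check with a_0 = -1, a_1 = 1 (apply the recurrence for n = 0, 1, 2, 3): a_0 = -1, a_1 = 1, a_2 = -3, a_3 = 3/2, a_4 = -3, a_5 = 9/8.

a_(n+2) = (3n + 6) / ((n+1)(n+2)) * a_n; check: a_0 = -1, a_1 = 1, a_2 = -3, a_3 = 3/2, a_4 = -3, a_5 = 9/8


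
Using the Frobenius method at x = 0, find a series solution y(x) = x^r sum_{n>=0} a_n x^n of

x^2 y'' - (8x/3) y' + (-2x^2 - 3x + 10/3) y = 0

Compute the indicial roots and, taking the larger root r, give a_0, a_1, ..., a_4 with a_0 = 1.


Write in Frobenius form y'' + (p(x)/x) y' + (q(x)/x^2) y = 0:
  p(x) = -8/3,  q(x) = -2x^2 - 3x + 10/3.
Indicial equation: r(r-1) + (-8/3) r + (10/3) = 0 -> roots r_1 = 2, r_2 = 5/3.
Take r = r_1 = 2. Let y(x) = x^r sum_{n>=0} a_n x^n with a_0 = 1.
Substitute y = x^r sum a_n x^n and match x^{r+n}. The recurrence is
  D(n) a_n - 3 a_{n-1} - 2 a_{n-2} = 0,  where D(n) = (r+n)(r+n-1) + (-8/3)(r+n) + (10/3).
  a_n = [3 a_{n-1} + 2 a_{n-2}] / D(n).
Since the indicial polynomial factors as (r - r_1)(r - r_2), D(n) = (r_1 + n - r_1)(r_1 + n - r_2) = n(n + 1/3).
Evaluating step by step (a_0 = 1):
  n = 1: D(1) = 1(1 + 1/3) = 4/3; numerator = 3(1) = 3; a_1 = (3)/(4/3) = 9/4
  n = 2: D(2) = 2(2 + 1/3) = 14/3; numerator = 3(9/4) + 2(1) = 35/4; a_2 = (35/4)/(14/3) = 15/8
  n = 3: D(3) = 3(3 + 1/3) = 10; numerator = 3(15/8) + 2(9/4) = 81/8; a_3 = (81/8)/(10) = 81/80
  n = 4: D(4) = 4(4 + 1/3) = 52/3; numerator = 3(81/80) + 2(15/8) = 543/80; a_4 = (543/80)/(52/3) = 1629/4160

r = 2; a_0 = 1; a_1 = 9/4; a_2 = 15/8; a_3 = 81/80; a_4 = 1629/4160


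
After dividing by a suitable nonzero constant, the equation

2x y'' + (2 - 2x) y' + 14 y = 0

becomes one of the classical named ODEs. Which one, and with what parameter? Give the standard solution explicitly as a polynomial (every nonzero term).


All three coefficients share the factor 2; dividing through by 2 gives  x y'' + (1 - x) y' + 7 y = 0.
This matches the Laguerre equation x y'' + (1 - x) y' + n y = 0 with n = 7; the polynomial solution is L_7(x).
With y = sum_k a_k x^k, matching x^k gives (k+1)k a_{k+1} + (k+1) a_{k+1} - k a_k + n a_k = 0, i.e. (k+1)^2 a_{k+1} = (k - n) a_k = (k - 7) a_k. The right side vanishes at k = 7, so the series terminates at degree 7.
Standard normalization L_n(0) = 1 gives a_0 = 1. Work upward with a_{k+1} = (k - 7) a_k / (k+1)^2:
  a_1 = (0 - 7)(1) / 1^2 = -7/1 = -7
  a_2 = (1 - 7)(-7) / 2^2 = 42/4 = 21/2
  a_3 = (2 - 7)(21/2) / 3^2 = (-105/2)/9 = -35/6
  a_4 = (3 - 7)(-35/6) / 4^2 = (70/3)/16 = 35/24
  a_5 = (4 - 7)(35/24) / 5^2 = (-35/8)/25 = -7/40
  a_6 = (5 - 7)(-7/40) / 6^2 = (7/20)/36 = 7/720
  a_7 = (6 - 7)(7/720) / 7^2 = (-7/720)/49 = -1/5040
Hence L_7(x) = -x^7/5040 + 7 x^6/720 - 7 x^5/40 + 35 x^4/24 - 35 x^3/6 + 21 x^2/2 - 7 x + 1.

L_7(x); series = -x^7/5040 + 7 x^6/720 - 7 x^5/40 + 35 x^4/24 - 35 x^3/6 + 21 x^2/2 - 7 x + 1


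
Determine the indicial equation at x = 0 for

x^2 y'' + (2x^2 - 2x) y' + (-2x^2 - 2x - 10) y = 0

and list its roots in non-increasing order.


Divide by x^2 to reach normal form y'' + P_1(x) y' + P_2(x) y = 0 with P_1(x) = 2 - 2/x and P_2(x) = -2 - 2/x - 10/x^2.
x = 0 is a singular point because the y'-coefficient 2 - 2/x has a pole at x = 0 and the y-coefficient -2 - 2/x - 10/x^2 has a pole at x = 0.
It is a regular singular point because x P_1(x) = p(x) = 2x - 2 and x^2 P_2(x) = q(x) = -2x^2 - 2x - 10 are polynomials, hence analytic at x = 0.
p(0) = -2,  q(0) = -10.
Indicial equation: r(r-1) + p(0) r + q(0) = 0, i.e. r^2 + (p(0) - 1) r + q(0) = 0, i.e. r^2 - 3 r - 10 = 0.
Discriminant: (-3)^2 - 4(-10) = 49, so r = (3 ± 7)/2.
Solving: r_1 = 5, r_2 = -2.

indicial: r^2 - 3 r - 10 = 0; roots r_1 = 5, r_2 = -2


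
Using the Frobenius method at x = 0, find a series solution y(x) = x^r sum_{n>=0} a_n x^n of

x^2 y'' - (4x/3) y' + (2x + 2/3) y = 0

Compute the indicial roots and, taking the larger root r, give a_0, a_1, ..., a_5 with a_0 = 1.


Write in Frobenius form y'' + (p(x)/x) y' + (q(x)/x^2) y = 0:
  p(x) = -4/3,  q(x) = 2x + 2/3.
Indicial equation: r(r-1) + (-4/3) r + (2/3) = 0 -> roots r_1 = 2, r_2 = 1/3.
Take r = r_1 = 2. Let y(x) = x^r sum_{n>=0} a_n x^n with a_0 = 1.
Substitute y = x^r sum a_n x^n and match x^{r+n}. The recurrence is
  D(n) a_n + 2 a_{n-1} = 0,  where D(n) = (r+n)(r+n-1) + (-4/3)(r+n) + (2/3).
  a_n = -2 / D(n) * a_{n-1}.
Since the indicial polynomial factors as (r - r_1)(r - r_2), D(n) = (r_1 + n - r_1)(r_1 + n - r_2) = n(n + 5/3).
Evaluating step by step (a_0 = 1):
  n = 1: D(1) = 1(1 + 5/3) = 8/3; numerator = -2(1) = -2; a_1 = (-2)/(8/3) = -3/4
  n = 2: D(2) = 2(2 + 5/3) = 22/3; numerator = -2(-3/4) = 3/2; a_2 = (3/2)/(22/3) = 9/44
  n = 3: D(3) = 3(3 + 5/3) = 14; numerator = -2(9/44) = -9/22; a_3 = (-9/22)/(14) = -9/308
  n = 4: D(4) = 4(4 + 5/3) = 68/3; numerator = -2(-9/308) = 9/154; a_4 = (9/154)/(68/3) = 27/10472
  n = 5: D(5) = 5(5 + 5/3) = 100/3; numerator = -2(27/10472) = -27/5236; a_5 = (-27/5236)/(100/3) = -81/523600

r = 2; a_0 = 1; a_1 = -3/4; a_2 = 9/44; a_3 = -9/308; a_4 = 27/10472; a_5 = -81/523600


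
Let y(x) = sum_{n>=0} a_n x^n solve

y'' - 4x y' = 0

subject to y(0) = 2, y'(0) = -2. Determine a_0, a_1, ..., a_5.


Ansatz: y(x) = sum_{n>=0} a_n x^n, so y'(x) = sum_{n>=1} n a_n x^(n-1) and y''(x) = sum_{n>=2} n(n-1) a_n x^(n-2).
Substitute into P(x) y'' + Q(x) y' + R(x) y = 0 with P(x) = 1, Q(x) = -4x, R(x) = 0, and match powers of x.
Initial conditions: a_0 = 2, a_1 = -2.
Setting the coefficient of each power of x to zero and solving order by order (substituting the coefficients already found):
  x^0: 2 a_2 = 0  ->  a_2 = 0
  x^1: 6 a_3 - 4 a_1 = 0  ->  6 a_3 = 4 a_1 = -8  ->  a_3 = -4/3
  x^2: 12 a_4 - 8 a_2 = 0  ->  12 a_4 = 8 a_2 = 0  ->  a_4 = 0
  x^3: 20 a_5 - 12 a_3 = 0  ->  20 a_5 = 12 a_3 = -16  ->  a_5 = -4/5
Truncated series: y(x) = 2 - 2 x - (4/3) x^3 - (4/5) x^5 + O(x^6).

a_0 = 2; a_1 = -2; a_2 = 0; a_3 = -4/3; a_4 = 0; a_5 = -4/5


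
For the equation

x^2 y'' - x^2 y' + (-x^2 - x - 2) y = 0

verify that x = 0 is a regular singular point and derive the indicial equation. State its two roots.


Divide by x^2 to reach normal form y'' + P_1(x) y' + P_2(x) y = 0 with P_1(x) = -1 and P_2(x) = -1 - 1/x - 2/x^2.
x = 0 is a singular point because the y-coefficient -1 - 1/x - 2/x^2 has a pole at x = 0.
It is a regular singular point because x P_1(x) = p(x) = -x and x^2 P_2(x) = q(x) = -x^2 - x - 2 are polynomials, hence analytic at x = 0.
p(0) = 0,  q(0) = -2.
Indicial equation: r(r-1) + p(0) r + q(0) = 0, i.e. r^2 + (p(0) - 1) r + q(0) = 0, i.e. r^2 - 1 r - 2 = 0.
Discriminant: (-1)^2 - 4(-2) = 9, so r = (1 ± 3)/2.
Solving: r_1 = 2, r_2 = -1.

indicial: r^2 - 1 r - 2 = 0; roots r_1 = 2, r_2 = -1


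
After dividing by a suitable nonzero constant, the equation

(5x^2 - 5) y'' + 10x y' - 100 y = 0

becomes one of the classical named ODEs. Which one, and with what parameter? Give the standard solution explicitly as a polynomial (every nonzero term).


All three coefficients share the factor -5; dividing through by -5 gives  (1 - x^2) y'' - 2x y' + 20 y = 0.
This matches the Legendre equation (1 - x^2) y'' - 2x y' + n(n+1) y = 0 (note the -2x y' term) with n(n+1) = 20, so n = 4; the polynomial solution is P_4(x).
With y = sum_k a_k x^k, matching x^k gives (k+2)(k+1) a_{k+2} = [k(k+1) - n(n+1)] a_k = (k - 4)(k + 5) a_k. The right side vanishes at k = 4, so the series with the parity of 4 terminates at degree 4.
Standard normalization (P_n(1) = 1): leading coefficient (2n)!/(2^n (n!)^2) = 40320/(16*576) = 35/8, so a_4 = 35/8. Work downward with a_k = (k+1)(k+2) a_{k+2} / ((k - 4)(k + 5)):
  a_2 = (3)(4)(35/8) / ((2 - 4)(2 + 5)) = (105/2)/(-14) = -15/4
  a_0 = (1)(2)(-15/4) / ((0 - 4)(0 + 5)) = (-15/2)/(-20) = 3/8
Hence P_4(x) = 35 x^4/8 - 15 x^2/4 + 3/8.

P_4(x); series = 35 x^4/8 - 15 x^2/4 + 3/8


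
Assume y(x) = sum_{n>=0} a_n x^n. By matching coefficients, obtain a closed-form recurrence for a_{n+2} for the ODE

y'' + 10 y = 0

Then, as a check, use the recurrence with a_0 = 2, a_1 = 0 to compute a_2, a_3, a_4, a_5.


Substitute y = sum_n a_n x^n into y'' + (const) y = 0.
y''(x) = sum_{n>=0} (n+2)(n+1) a_{n+2} x^n.
The ODE becomes sum_n [(n+2)(n+1) a_{n+2} + 10 a_n] x^n = 0.
Setting each coefficient to zero gives the recurrence:
  (n+2)(n+1) a_{n+2} + 10 a_n = 0,
  a_{n+2} = -10 / ((n+1)(n+2)) a_n.

Check with a_0 = 2, a_1 = 0 (apply the recurrence for n = 0, 1, 2, 3): a_0 = 2, a_1 = 0, a_2 = -10, a_3 = 0, a_4 = 25/3, a_5 = 0.

a_{n+2} = -10/((n+1)(n+2)) * a_n; check: a_0 = 2, a_1 = 0, a_2 = -10, a_3 = 0, a_4 = 25/3, a_5 = 0


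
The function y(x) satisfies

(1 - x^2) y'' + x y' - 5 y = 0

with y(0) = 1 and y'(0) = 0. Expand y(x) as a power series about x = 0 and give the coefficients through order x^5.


Ansatz: y(x) = sum_{n>=0} a_n x^n, so y'(x) = sum_{n>=1} n a_n x^(n-1) and y''(x) = sum_{n>=2} n(n-1) a_n x^(n-2).
Substitute into P(x) y'' + Q(x) y' + R(x) y = 0 with P(x) = 1 - x^2, Q(x) = x, R(x) = -5, and match powers of x.
Initial conditions: a_0 = 1, a_1 = 0.
Setting the coefficient of each power of x to zero and solving order by order (substituting the coefficients already found):
  x^0: 2 a_2 - 5 a_0 = 0  ->  2 a_2 = 5 a_0 = 5  ->  a_2 = 5/2
  x^1: 6 a_3 - 4 a_1 = 0  ->  6 a_3 = 4 a_1 = 0  ->  a_3 = 0
  x^2: 12 a_4 - 5 a_2 = 0  ->  12 a_4 = 5 a_2 = 25/2  ->  a_4 = 25/24
  x^3: 20 a_5 - 8 a_3 = 0  ->  20 a_5 = 8 a_3 = 0  ->  a_5 = 0
Truncated series: y(x) = 1 + (5/2) x^2 + (25/24) x^4 + O(x^6).

a_0 = 1; a_1 = 0; a_2 = 5/2; a_3 = 0; a_4 = 25/24; a_5 = 0


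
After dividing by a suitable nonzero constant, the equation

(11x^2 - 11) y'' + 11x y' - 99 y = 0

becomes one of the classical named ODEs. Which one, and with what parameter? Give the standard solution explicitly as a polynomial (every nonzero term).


All three coefficients share the factor -11; dividing through by -11 gives  (1 - x^2) y'' - x y' + 9 y = 0.
This matches the Chebyshev equation (1 - x^2) y'' - x y' + n^2 y = 0 (note the -x y' term, not -2x y') with n^2 = 9, so n = 3; the polynomial solution is T_3(x).
With y = sum_k a_k x^k, matching x^k gives (k+2)(k+1) a_{k+2} = (k^2 - n^2) a_k = (k - 3)(k + 3) a_k. The right side vanishes at k = 3, so the series with the parity of 3 terminates at degree 3.
Standard normalization: leading coefficient of T_n is 2^(n-1), so a_3 = 2^2 = 4. Work downward with a_k = (k+1)(k+2) a_{k+2} / ((k - 3)(k + 3)):
  a_1 = (2)(3)(4) / ((1 - 3)(1 + 3)) = 24/(-8) = -3
Hence T_3(x) = 4 x^3 - 3 x.

T_3(x); series = 4 x^3 - 3 x


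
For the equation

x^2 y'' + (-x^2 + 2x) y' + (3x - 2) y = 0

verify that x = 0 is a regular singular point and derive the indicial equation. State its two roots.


Divide by x^2 to reach normal form y'' + P_1(x) y' + P_2(x) y = 0 with P_1(x) = -1 + 2/x and P_2(x) = 3/x - 2/x^2.
x = 0 is a singular point because the y'-coefficient -1 + 2/x has a pole at x = 0 and the y-coefficient 3/x - 2/x^2 has a pole at x = 0.
It is a regular singular point because x P_1(x) = p(x) = 2 - x and x^2 P_2(x) = q(x) = 3x - 2 are polynomials, hence analytic at x = 0.
p(0) = 2,  q(0) = -2.
Indicial equation: r(r-1) + p(0) r + q(0) = 0, i.e. r^2 + (p(0) - 1) r + q(0) = 0, i.e. r^2 + 1 r - 2 = 0.
Discriminant: (1)^2 - 4(-2) = 9, so r = (-1 ± 3)/2.
Solving: r_1 = 1, r_2 = -2.

indicial: r^2 + 1 r - 2 = 0; roots r_1 = 1, r_2 = -2


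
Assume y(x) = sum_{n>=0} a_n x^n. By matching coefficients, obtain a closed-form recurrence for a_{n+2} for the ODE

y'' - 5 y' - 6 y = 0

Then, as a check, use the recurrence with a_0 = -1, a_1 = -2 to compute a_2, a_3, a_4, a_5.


Substitute y = sum_n a_n x^n.
y''(x) has coefficient (n+2)(n+1) a_{n+2} at x^n;
-5 y'(x) has coefficient -5 (n+1) a_{n+1} at x^n;
-6 y(x) has coefficient -6 a_n at x^n.
Matching x^n: (n+2)(n+1) a_{n+2} - 5 (n+1) a_{n+1} - 6 a_n = 0.
Thus a_{n+2} = [5 (n+1) a_{n+1} + 6 a_n] / ((n+1)(n+2)).

Check with a_0 = -1, a_1 = -2 (apply the recurrence for n = 0, 1, 2, 3): a_0 = -1, a_1 = -2, a_2 = -8, a_3 = -46/3, a_4 = -139/6, a_5 = -833/30.

a_(n+2) = [5 (n+1) a_(n+1) + 6 a_n] / ((n+1)(n+2)); check: a_0 = -1, a_1 = -2, a_2 = -8, a_3 = -46/3, a_4 = -139/6, a_5 = -833/30


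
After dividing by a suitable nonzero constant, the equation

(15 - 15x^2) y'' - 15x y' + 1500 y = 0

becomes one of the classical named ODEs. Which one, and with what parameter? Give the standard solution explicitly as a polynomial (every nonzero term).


All three coefficients share the factor 15; dividing through by 15 gives  (1 - x^2) y'' - x y' + 100 y = 0.
This matches the Chebyshev equation (1 - x^2) y'' - x y' + n^2 y = 0 (note the -x y' term, not -2x y') with n^2 = 100, so n = 10; the polynomial solution is T_10(x).
With y = sum_k a_k x^k, matching x^k gives (k+2)(k+1) a_{k+2} = (k^2 - n^2) a_k = (k - 10)(k + 10) a_k. The right side vanishes at k = 10, so the series with the parity of 10 terminates at degree 10.
Standard normalization: leading coefficient of T_n is 2^(n-1), so a_10 = 2^9 = 512. Work downward with a_k = (k+1)(k+2) a_{k+2} / ((k - 10)(k + 10)):
  a_8 = (9)(10)(512) / ((8 - 10)(8 + 10)) = 46080/(-36) = -1280
  a_6 = (7)(8)(-1280) / ((6 - 10)(6 + 10)) = -71680/(-64) = 1120
  a_4 = (5)(6)(1120) / ((4 - 10)(4 + 10)) = 33600/(-84) = -400
  a_2 = (3)(4)(-400) / ((2 - 10)(2 + 10)) = -4800/(-96) = 50
  a_0 = (1)(2)(50) / ((0 - 10)(0 + 10)) = 100/(-100) = -1
Hence T_10(x) = 512 x^10 - 1280 x^8 + 1120 x^6 - 400 x^4 + 50 x^2 - 1.

T_10(x); series = 512 x^10 - 1280 x^8 + 1120 x^6 - 400 x^4 + 50 x^2 - 1


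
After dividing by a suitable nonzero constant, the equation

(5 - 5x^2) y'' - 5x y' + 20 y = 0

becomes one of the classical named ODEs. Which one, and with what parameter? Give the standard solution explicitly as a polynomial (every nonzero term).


All three coefficients share the factor 5; dividing through by 5 gives  (1 - x^2) y'' - x y' + 4 y = 0.
This matches the Chebyshev equation (1 - x^2) y'' - x y' + n^2 y = 0 (note the -x y' term, not -2x y') with n^2 = 4, so n = 2; the polynomial solution is T_2(x).
With y = sum_k a_k x^k, matching x^k gives (k+2)(k+1) a_{k+2} = (k^2 - n^2) a_k = (k - 2)(k + 2) a_k. The right side vanishes at k = 2, so the series with the parity of 2 terminates at degree 2.
Standard normalization: leading coefficient of T_n is 2^(n-1), so a_2 = 2^1 = 2. Work downward with a_k = (k+1)(k+2) a_{k+2} / ((k - 2)(k + 2)):
  a_0 = (1)(2)(2) / ((0 - 2)(0 + 2)) = 4/(-4) = -1
Hence T_2(x) = 2 x^2 - 1.

T_2(x); series = 2 x^2 - 1


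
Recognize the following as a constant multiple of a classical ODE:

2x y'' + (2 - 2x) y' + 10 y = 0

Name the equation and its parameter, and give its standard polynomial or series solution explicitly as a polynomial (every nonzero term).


All three coefficients share the factor 2; dividing through by 2 gives  x y'' + (1 - x) y' + 5 y = 0.
This matches the Laguerre equation x y'' + (1 - x) y' + n y = 0 with n = 5; the polynomial solution is L_5(x).
With y = sum_k a_k x^k, matching x^k gives (k+1)k a_{k+1} + (k+1) a_{k+1} - k a_k + n a_k = 0, i.e. (k+1)^2 a_{k+1} = (k - n) a_k = (k - 5) a_k. The right side vanishes at k = 5, so the series terminates at degree 5.
Standard normalization L_n(0) = 1 gives a_0 = 1. Work upward with a_{k+1} = (k - 5) a_k / (k+1)^2:
  a_1 = (0 - 5)(1) / 1^2 = -5/1 = -5
  a_2 = (1 - 5)(-5) / 2^2 = 20/4 = 5
  a_3 = (2 - 5)(5) / 3^2 = -15/9 = -5/3
  a_4 = (3 - 5)(-5/3) / 4^2 = (10/3)/16 = 5/24
  a_5 = (4 - 5)(5/24) / 5^2 = (-5/24)/25 = -1/120
Hence L_5(x) = -x^5/120 + 5 x^4/24 - 5 x^3/3 + 5 x^2 - 5 x + 1.

L_5(x); series = -x^5/120 + 5 x^4/24 - 5 x^3/3 + 5 x^2 - 5 x + 1


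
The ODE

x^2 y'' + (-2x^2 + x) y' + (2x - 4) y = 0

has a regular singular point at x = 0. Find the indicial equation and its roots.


Divide by x^2 to reach normal form y'' + P_1(x) y' + P_2(x) y = 0 with P_1(x) = -2 + 1/x and P_2(x) = 2/x - 4/x^2.
x = 0 is a singular point because the y'-coefficient -2 + 1/x has a pole at x = 0 and the y-coefficient 2/x - 4/x^2 has a pole at x = 0.
It is a regular singular point because x P_1(x) = p(x) = 1 - 2x and x^2 P_2(x) = q(x) = 2x - 4 are polynomials, hence analytic at x = 0.
p(0) = 1,  q(0) = -4.
Indicial equation: r(r-1) + p(0) r + q(0) = 0, i.e. r^2 + (p(0) - 1) r + q(0) = 0, i.e. r^2 - 4 = 0.
Discriminant: (0)^2 - 4(-4) = 16, so r = (0 ± 4)/2.
Solving: r_1 = 2, r_2 = -2.

indicial: r^2 - 4 = 0; roots r_1 = 2, r_2 = -2


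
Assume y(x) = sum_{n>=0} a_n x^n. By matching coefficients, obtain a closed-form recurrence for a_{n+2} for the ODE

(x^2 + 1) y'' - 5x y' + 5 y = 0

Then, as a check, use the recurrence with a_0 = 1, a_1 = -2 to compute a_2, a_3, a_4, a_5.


Substitute y = sum_n a_n x^n.
(1 + 1 x^2) y'' contributes (n+2)(n+1) a_{n+2} + n(n-1) a_n at x^n.
-5 x y'(x) contributes -5 n a_n at x^n.
5 y(x) contributes 5 a_n at x^n.
Matching x^n: (n+2)(n+1) a_{n+2} + (n(n-1) - 5 n + 5) a_n = 0.
Thus a_{n+2} = (-n(n-1) + 5 n - 5) / ((n+1)(n+2)) * a_n.

Check with a_0 = 1, a_1 = -2 (apply the recurrence for n = 0, 1, 2, 3): a_0 = 1, a_1 = -2, a_2 = -5/2, a_3 = 0, a_4 = -5/8, a_5 = 0.

a_(n+2) = (-n(n-1) + 5 n - 5) / ((n+1)(n+2)) * a_n; check: a_0 = 1, a_1 = -2, a_2 = -5/2, a_3 = 0, a_4 = -5/8, a_5 = 0


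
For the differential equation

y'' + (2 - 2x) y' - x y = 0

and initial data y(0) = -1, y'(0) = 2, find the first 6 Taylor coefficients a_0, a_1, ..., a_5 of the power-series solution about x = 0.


Ansatz: y(x) = sum_{n>=0} a_n x^n, so y'(x) = sum_{n>=1} n a_n x^(n-1) and y''(x) = sum_{n>=2} n(n-1) a_n x^(n-2).
Substitute into P(x) y'' + Q(x) y' + R(x) y = 0 with P(x) = 1, Q(x) = 2 - 2x, R(x) = -x, and match powers of x.
Initial conditions: a_0 = -1, a_1 = 2.
Setting the coefficient of each power of x to zero and solving order by order (substituting the coefficients already found):
  x^0: 2 a_2 + 2 a_1 = 0  ->  2 a_2 = -2 a_1 = -4  ->  a_2 = -2
  x^1: 6 a_3 + 4 a_2 - 2 a_1 - a_0 = 0  ->  6 a_3 = -4 a_2 + 2 a_1 + a_0 = 11  ->  a_3 = 11/6
  x^2: 12 a_4 + 6 a_3 - 4 a_2 - a_1 = 0  ->  12 a_4 = -6 a_3 + 4 a_2 + a_1 = -17  ->  a_4 = -17/12
  x^3: 20 a_5 + 8 a_4 - 6 a_3 - a_2 = 0  ->  20 a_5 = -8 a_4 + 6 a_3 + a_2 = 61/3  ->  a_5 = 61/60
Truncated series: y(x) = -1 + 2 x - 2 x^2 + (11/6) x^3 - (17/12) x^4 + (61/60) x^5 + O(x^6).

a_0 = -1; a_1 = 2; a_2 = -2; a_3 = 11/6; a_4 = -17/12; a_5 = 61/60


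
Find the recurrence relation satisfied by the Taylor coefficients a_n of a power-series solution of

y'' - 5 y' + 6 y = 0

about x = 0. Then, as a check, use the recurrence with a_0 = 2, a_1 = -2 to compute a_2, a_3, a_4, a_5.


Substitute y = sum_n a_n x^n.
y''(x) has coefficient (n+2)(n+1) a_{n+2} at x^n;
-5 y'(x) has coefficient -5 (n+1) a_{n+1} at x^n;
6 y(x) has coefficient 6 a_n at x^n.
Matching x^n: (n+2)(n+1) a_{n+2} - 5 (n+1) a_{n+1} + 6 a_n = 0.
Thus a_{n+2} = [5 (n+1) a_{n+1} - 6 a_n] / ((n+1)(n+2)).

Check with a_0 = 2, a_1 = -2 (apply the recurrence for n = 0, 1, 2, 3): a_0 = 2, a_1 = -2, a_2 = -11, a_3 = -49/3, a_4 = -179/12, a_5 = -601/60.

a_(n+2) = [5 (n+1) a_(n+1) - 6 a_n] / ((n+1)(n+2)); check: a_0 = 2, a_1 = -2, a_2 = -11, a_3 = -49/3, a_4 = -179/12, a_5 = -601/60


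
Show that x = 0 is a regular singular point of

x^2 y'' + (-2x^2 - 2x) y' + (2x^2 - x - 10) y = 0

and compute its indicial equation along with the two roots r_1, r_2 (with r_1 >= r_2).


Divide by x^2 to reach normal form y'' + P_1(x) y' + P_2(x) y = 0 with P_1(x) = -2 - 2/x and P_2(x) = 2 - 1/x - 10/x^2.
x = 0 is a singular point because the y'-coefficient -2 - 2/x has a pole at x = 0 and the y-coefficient 2 - 1/x - 10/x^2 has a pole at x = 0.
It is a regular singular point because x P_1(x) = p(x) = -2x - 2 and x^2 P_2(x) = q(x) = 2x^2 - x - 10 are polynomials, hence analytic at x = 0.
p(0) = -2,  q(0) = -10.
Indicial equation: r(r-1) + p(0) r + q(0) = 0, i.e. r^2 + (p(0) - 1) r + q(0) = 0, i.e. r^2 - 3 r - 10 = 0.
Discriminant: (-3)^2 - 4(-10) = 49, so r = (3 ± 7)/2.
Solving: r_1 = 5, r_2 = -2.

indicial: r^2 - 3 r - 10 = 0; roots r_1 = 5, r_2 = -2


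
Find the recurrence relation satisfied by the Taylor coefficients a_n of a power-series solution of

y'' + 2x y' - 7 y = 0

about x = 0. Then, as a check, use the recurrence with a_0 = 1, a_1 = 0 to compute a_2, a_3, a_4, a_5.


Substitute y = sum_n a_n x^n.
y''(x) has coefficient (n+2)(n+1) a_{n+2} at x^n;
2 x y'(x) has coefficient 2 n a_n at x^n (shift);
-7 y(x) has coefficient -7 a_n at x^n.
Matching x^n: (n+2)(n+1) a_{n+2} + (2n - 7) a_n = 0.
Thus a_{n+2} = (-2n + 7) / ((n+1)(n+2)) * a_n.

Check with a_0 = 1, a_1 = 0 (apply the recurrence for n = 0, 1, 2, 3): a_0 = 1, a_1 = 0, a_2 = 7/2, a_3 = 0, a_4 = 7/8, a_5 = 0.

a_(n+2) = (-2n + 7) / ((n+1)(n+2)) * a_n; check: a_0 = 1, a_1 = 0, a_2 = 7/2, a_3 = 0, a_4 = 7/8, a_5 = 0


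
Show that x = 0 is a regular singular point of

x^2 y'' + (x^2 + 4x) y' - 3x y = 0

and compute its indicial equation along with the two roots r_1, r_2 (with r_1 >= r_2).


Divide by x^2 to reach normal form y'' + P_1(x) y' + P_2(x) y = 0 with P_1(x) = 1 + 4/x and P_2(x) = -3/x.
x = 0 is a singular point because the y'-coefficient 1 + 4/x has a pole at x = 0 and the y-coefficient -3/x has a pole at x = 0.
It is a regular singular point because x P_1(x) = p(x) = x + 4 and x^2 P_2(x) = q(x) = -3x are polynomials, hence analytic at x = 0.
p(0) = 4,  q(0) = 0.
Indicial equation: r(r-1) + p(0) r + q(0) = 0, i.e. r^2 + (p(0) - 1) r + q(0) = 0, i.e. r^2 + 3 r = 0.
Discriminant: (3)^2 - 4(0) = 9, so r = (-3 ± 3)/2.
Solving: r_1 = 0, r_2 = -3.

indicial: r^2 + 3 r = 0; roots r_1 = 0, r_2 = -3


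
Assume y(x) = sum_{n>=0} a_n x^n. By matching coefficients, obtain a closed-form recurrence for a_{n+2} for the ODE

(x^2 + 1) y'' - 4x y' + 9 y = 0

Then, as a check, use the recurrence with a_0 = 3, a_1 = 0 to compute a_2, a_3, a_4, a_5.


Substitute y = sum_n a_n x^n.
(1 + 1 x^2) y'' contributes (n+2)(n+1) a_{n+2} + n(n-1) a_n at x^n.
-4 x y'(x) contributes -4 n a_n at x^n.
9 y(x) contributes 9 a_n at x^n.
Matching x^n: (n+2)(n+1) a_{n+2} + (n(n-1) - 4 n + 9) a_n = 0.
Thus a_{n+2} = (-n(n-1) + 4 n - 9) / ((n+1)(n+2)) * a_n.

Check with a_0 = 3, a_1 = 0 (apply the recurrence for n = 0, 1, 2, 3): a_0 = 3, a_1 = 0, a_2 = -27/2, a_3 = 0, a_4 = 27/8, a_5 = 0.

a_(n+2) = (-n(n-1) + 4 n - 9) / ((n+1)(n+2)) * a_n; check: a_0 = 3, a_1 = 0, a_2 = -27/2, a_3 = 0, a_4 = 27/8, a_5 = 0


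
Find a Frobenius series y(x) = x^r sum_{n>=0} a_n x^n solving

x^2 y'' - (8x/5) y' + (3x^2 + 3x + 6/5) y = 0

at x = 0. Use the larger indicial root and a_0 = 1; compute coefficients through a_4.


Write in Frobenius form y'' + (p(x)/x) y' + (q(x)/x^2) y = 0:
  p(x) = -8/5,  q(x) = 3x^2 + 3x + 6/5.
Indicial equation: r(r-1) + (-8/5) r + (6/5) = 0 -> roots r_1 = 2, r_2 = 3/5.
Take r = r_1 = 2. Let y(x) = x^r sum_{n>=0} a_n x^n with a_0 = 1.
Substitute y = x^r sum a_n x^n and match x^{r+n}. The recurrence is
  D(n) a_n + 3 a_{n-1} + 3 a_{n-2} = 0,  where D(n) = (r+n)(r+n-1) + (-8/5)(r+n) + (6/5).
  a_n = [-3 a_{n-1} - 3 a_{n-2}] / D(n).
Since the indicial polynomial factors as (r - r_1)(r - r_2), D(n) = (r_1 + n - r_1)(r_1 + n - r_2) = n(n + 7/5).
Evaluating step by step (a_0 = 1):
  n = 1: D(1) = 1(1 + 7/5) = 12/5; numerator = -3(1) = -3; a_1 = (-3)/(12/5) = -5/4
  n = 2: D(2) = 2(2 + 7/5) = 34/5; numerator = -3(-5/4) - 3(1) = 3/4; a_2 = (3/4)/(34/5) = 15/136
  n = 3: D(3) = 3(3 + 7/5) = 66/5; numerator = -3(15/136) - 3(-5/4) = 465/136; a_3 = (465/136)/(66/5) = 775/2992
  n = 4: D(4) = 4(4 + 7/5) = 108/5; numerator = -3(775/2992) - 3(15/136) = -195/176; a_4 = (-195/176)/(108/5) = -325/6336

r = 2; a_0 = 1; a_1 = -5/4; a_2 = 15/136; a_3 = 775/2992; a_4 = -325/6336


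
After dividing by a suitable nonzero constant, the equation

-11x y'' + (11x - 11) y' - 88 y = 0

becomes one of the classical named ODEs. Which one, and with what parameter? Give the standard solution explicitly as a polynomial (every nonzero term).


All three coefficients share the factor -11; dividing through by -11 gives  x y'' + (1 - x) y' + 8 y = 0.
This matches the Laguerre equation x y'' + (1 - x) y' + n y = 0 with n = 8; the polynomial solution is L_8(x).
With y = sum_k a_k x^k, matching x^k gives (k+1)k a_{k+1} + (k+1) a_{k+1} - k a_k + n a_k = 0, i.e. (k+1)^2 a_{k+1} = (k - n) a_k = (k - 8) a_k. The right side vanishes at k = 8, so the series terminates at degree 8.
Standard normalization L_n(0) = 1 gives a_0 = 1. Work upward with a_{k+1} = (k - 8) a_k / (k+1)^2:
  a_1 = (0 - 8)(1) / 1^2 = -8/1 = -8
  a_2 = (1 - 8)(-8) / 2^2 = 56/4 = 14
  a_3 = (2 - 8)(14) / 3^2 = -84/9 = -28/3
  a_4 = (3 - 8)(-28/3) / 4^2 = (140/3)/16 = 35/12
  a_5 = (4 - 8)(35/12) / 5^2 = (-35/3)/25 = -7/15
  a_6 = (5 - 8)(-7/15) / 6^2 = (7/5)/36 = 7/180
  a_7 = (6 - 8)(7/180) / 7^2 = (-7/90)/49 = -1/630
  a_8 = (7 - 8)(-1/630) / 8^2 = (1/630)/64 = 1/40320
Hence L_8(x) = x^8/40320 - x^7/630 + 7 x^6/180 - 7 x^5/15 + 35 x^4/12 - 28 x^3/3 + 14 x^2 - 8 x + 1.

L_8(x); series = x^8/40320 - x^7/630 + 7 x^6/180 - 7 x^5/15 + 35 x^4/12 - 28 x^3/3 + 14 x^2 - 8 x + 1
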